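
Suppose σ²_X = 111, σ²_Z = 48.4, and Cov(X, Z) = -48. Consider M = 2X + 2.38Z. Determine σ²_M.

σ²_M = 261.19696

σ²_M = a²·σ²_X + b²·σ²_Z + 2ab·Cov(X, Z) with a = 2, b = 2.38.
= 2²·111 + 2.38²·48.4 + 2·2·2.38·(-48)
= 444 + 274.15696 + (-456.96) = 261.19696.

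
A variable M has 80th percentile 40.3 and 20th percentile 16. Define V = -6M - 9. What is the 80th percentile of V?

Since a = -6 < 0 the transformation is decreasing, reversing order: the 80th percentile of V corresponds to the 20th percentile of M.
So P_{80}(V) = a·P_{20}(M) + b = (-6)·16 + (-9) = -105.

80th percentile of V = -105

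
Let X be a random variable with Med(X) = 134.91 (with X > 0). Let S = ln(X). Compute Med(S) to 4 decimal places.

Med(S) = 4.9046

ln(X) is monotone on this domain, so Med(S) = ln(134.91) ≈ 4.9046.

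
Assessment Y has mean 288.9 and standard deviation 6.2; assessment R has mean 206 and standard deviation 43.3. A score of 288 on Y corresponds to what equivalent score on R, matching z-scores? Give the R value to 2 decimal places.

z = (288 − 288.9)/6.2 ≈ -0.1452.
R = 206 + z·43.3 = 206 + (288 − 288.9)·43.3/6.2 ≈ 199.71.

R = 199.71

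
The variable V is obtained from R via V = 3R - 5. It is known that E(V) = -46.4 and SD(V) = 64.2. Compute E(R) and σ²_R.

From V = 3R - 5: E(V) = a·E(R) + b, so E(R) = (E(V) − b)/a = (-46.4 − (-5))/3 = -13.8.
σ²_V = 64.2² = 4121.64.
σ²_V = a²·σ²_R, so σ²_R = 4121.64/3² = 457.96.

E(R) = -13.8, σ²_R = 457.96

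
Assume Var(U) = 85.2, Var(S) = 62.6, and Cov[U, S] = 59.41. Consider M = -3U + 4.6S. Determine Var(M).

Var(M) = 451.7

Var(M) = a²·Var(U) + b²·Var(S) + 2ab·Cov[U, S] with a = -3, b = 4.6.
= (-3)²·85.2 + 4.6²·62.6 + 2·(-3)·4.6·59.41
= 766.8 + 1324.616 + (-1639.716) = 451.7.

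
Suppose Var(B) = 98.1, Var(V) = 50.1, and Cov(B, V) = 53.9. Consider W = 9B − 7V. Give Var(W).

Var(W) = a²·Var(B) + b²·Var(V) + 2ab·Cov(B, V) with a = 9, b = -7.
= 9²·98.1 + (-7)²·50.1 + 2·9·(-7)·53.9
= 7946.1 + 2454.9 + (-6791.4) = 3609.6.

Var(W) = 3609.6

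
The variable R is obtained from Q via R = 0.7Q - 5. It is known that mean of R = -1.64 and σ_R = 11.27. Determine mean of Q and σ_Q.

From R = 0.7Q - 5: mean of R = a·mean of Q + b, so mean of Q = (mean of R − b)/a = (-1.64 − (-5))/0.7 = 4.8.
σ_R = |a|·σ_Q, so σ_Q = 11.27/|0.7| = 16.1.

mean of Q = 4.8, σ_Q = 16.1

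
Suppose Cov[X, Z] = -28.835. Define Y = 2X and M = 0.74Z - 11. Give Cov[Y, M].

Cov[Y, M] = a·c·Cov[X, Z] = 2·0.74·(-28.835) = -42.6758. Additive constants drop out.

Cov[Y, M] = -42.6758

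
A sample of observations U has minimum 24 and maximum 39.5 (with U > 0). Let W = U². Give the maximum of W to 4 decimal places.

U² is increasing on this domain, so max(W) comes from max(U) = 39.5: max(W) = square(39.5) = 1560.25.

max(W) = 1560.25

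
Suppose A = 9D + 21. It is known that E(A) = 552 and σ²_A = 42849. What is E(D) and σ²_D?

From A = 9D + 21: E(A) = a·E(D) + b, so E(D) = (E(A) − b)/a = (552 − 21)/9 = 59.
σ²_A = a²·σ²_D, so σ²_D = 42849/9² = 529.

E(D) = 59, σ²_D = 529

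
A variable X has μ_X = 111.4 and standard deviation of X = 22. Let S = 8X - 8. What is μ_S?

S = 8X - 8 is linear with a = 8, b = -8.
μ_S = a·μ_X + b = 8·111.4 + (-8) = 883.2.

μ_S = 883.2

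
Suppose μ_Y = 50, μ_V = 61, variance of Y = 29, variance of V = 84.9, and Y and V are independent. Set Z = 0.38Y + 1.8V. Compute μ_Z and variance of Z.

μ_Z = 128.8, variance of Z = 279.2636

μ_Z = 0.38·μ_Y + 1.8·μ_V = 0.38·50 + 1.8·61 = 128.8.
variance of Z = a²·variance of Y + b²·variance of V + 2ab·Cov(Y, V) with a = 0.38, b = 1.8.
Independence gives Cov(Y, V) = 0.
= 0.38²·29 + 1.8²·84.9 + 2·0.38·1.8·0
= 4.1876 + 275.076 + 0 = 279.2636.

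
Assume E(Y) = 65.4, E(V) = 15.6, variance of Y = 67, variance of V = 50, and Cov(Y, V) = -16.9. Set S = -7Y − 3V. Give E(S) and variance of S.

E(S) = -504.6, variance of S = 3023.2

E(S) = (-7)·E(Y) + (-3)·E(V) = (-7)·65.4 + (-3)·15.6 = -504.6.
variance of S = a²·variance of Y + b²·variance of V + 2ab·Cov(Y, V) with a = -7, b = -3.
= (-7)²·67 + (-3)²·50 + 2·(-7)·(-3)·(-16.9)
= 3283 + 450 + (-709.8) = 3023.2.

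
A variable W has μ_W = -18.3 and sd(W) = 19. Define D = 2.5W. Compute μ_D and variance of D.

D = 2.5W is linear with a = 2.5, b = 0.
μ_D = a·μ_W + b = 2.5·(-18.3) = -45.75.
variance of W = 19² = 361.
variance of D = a²·variance of W = 2.5²·361 = 2256.25.

μ_D = -45.75, variance of D = 2256.25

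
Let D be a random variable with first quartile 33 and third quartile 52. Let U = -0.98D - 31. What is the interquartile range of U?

IQR of D = Q3 − Q1 = 52 − 33 = 19.
Under U = aD + b, IQR(U) = |a|·IQR(D) = |-0.98|·19 = 18.62 (shifts cancel; spread scales by |a|).

IQR(U) = 18.62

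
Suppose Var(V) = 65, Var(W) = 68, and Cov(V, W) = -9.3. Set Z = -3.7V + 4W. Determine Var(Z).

Var(Z) = 2253.13

Var(Z) = a²·Var(V) + b²·Var(W) + 2ab·Cov(V, W) with a = -3.7, b = 4.
= (-3.7)²·65 + 4²·68 + 2·(-3.7)·4·(-9.3)
= 889.85 + 1088 + 275.28 = 2253.13.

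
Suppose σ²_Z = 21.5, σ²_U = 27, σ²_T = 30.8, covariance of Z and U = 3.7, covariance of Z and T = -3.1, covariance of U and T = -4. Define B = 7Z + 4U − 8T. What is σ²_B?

σ²_B = a²·σ²_Z + b²·σ²_U + c²·σ²_T + 2ab·covariance of Z and U + 2ac·covariance of Z and T + 2bc·covariance of U and T, with a = 7, b = 4, c = -8.
= 1053.5 + 432 + 1971.2 + 207.2 + 347.2 + 256
= 4267.1.

σ²_B = 4267.1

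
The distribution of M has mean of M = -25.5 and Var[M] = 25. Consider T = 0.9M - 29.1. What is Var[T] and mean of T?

Var[T] = 20.25, mean of T = -52.05

T = 0.9M - 29.1 is linear with a = 0.9, b = -29.1.
Var[T] = a²·Var[M] = 0.9²·25 = 20.25 (the additive constant -29.1 does not affect variance).
mean of T = a·mean of M + b = 0.9·(-25.5) + (-29.1) = -52.05.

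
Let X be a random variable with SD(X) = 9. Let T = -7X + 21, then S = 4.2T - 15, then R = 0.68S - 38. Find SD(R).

SD(T) = |-7|·9 = 63.
SD(S) = |4.2|·63 = 264.6.
SD(R) = |0.68|·264.6 = 179.928.

SD(R) = 179.928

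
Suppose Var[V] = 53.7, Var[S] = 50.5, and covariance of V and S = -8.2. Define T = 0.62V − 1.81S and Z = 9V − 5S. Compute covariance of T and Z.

By bilinearity, covariance of T and Z = ac·Var[V] + bd·Var[S] + (ad+bc)·covariance of V and S, with a=0.62, b=-1.81, c=9, d=-5.
ac·Var[V] = 0.62·9·53.7 = 299.646
bd·Var[S] = (-1.81)·(-5)·50.5 = 457.025
(ad+bc)·covariance of V and S = (-19.39)·(-8.2) = 158.998
covariance of T and Z = 299.646 + 457.025 + 158.998 = 915.669.

covariance of T and Z = 915.669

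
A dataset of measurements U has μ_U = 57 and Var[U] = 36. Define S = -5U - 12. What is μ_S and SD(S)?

μ_S = -297, SD(S) = 30

S = -5U - 12 is linear with a = -5, b = -12.
μ_S = a·μ_U + b = (-5)·57 + (-12) = -297.
SD(U) = √36 = 6.
SD(S) = |a|·SD(U) = |-5|·6 = 30.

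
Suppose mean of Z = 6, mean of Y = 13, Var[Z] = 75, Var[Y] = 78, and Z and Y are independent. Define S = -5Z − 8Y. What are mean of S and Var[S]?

mean of S = -134, Var[S] = 6867

mean of S = (-5)·mean of Z + (-8)·mean of Y = (-5)·6 + (-8)·13 = -134.
Var[S] = a²·Var[Z] + b²·Var[Y] + 2ab·covariance of Z and Y with a = -5, b = -8.
Independence gives covariance of Z and Y = 0.
= (-5)²·75 + (-8)²·78 + 2·(-5)·(-8)·0
= 1875 + 4992 + 0 = 6867.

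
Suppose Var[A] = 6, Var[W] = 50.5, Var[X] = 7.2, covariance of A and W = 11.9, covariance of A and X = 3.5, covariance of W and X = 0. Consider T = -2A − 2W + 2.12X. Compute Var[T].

Var[T] = 323.87968

Var[T] = a²·Var[A] + b²·Var[W] + c²·Var[X] + 2ab·covariance of A and W + 2ac·covariance of A and X + 2bc·covariance of W and X, with a = -2, b = -2, c = 2.12.
= 24 + 202 + 32.35968 + 95.2 + (-29.68) + 0
= 323.87968.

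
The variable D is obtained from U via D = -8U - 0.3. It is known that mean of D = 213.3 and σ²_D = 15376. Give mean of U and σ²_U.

mean of U = -26.7, σ²_U = 240.25

From D = -8U - 0.3: mean of D = a·mean of U + b, so mean of U = (mean of D − b)/a = (213.3 − (-0.3))/(-8) = -26.7.
σ²_D = a²·σ²_U, so σ²_U = 15376/(-8)² = 240.25.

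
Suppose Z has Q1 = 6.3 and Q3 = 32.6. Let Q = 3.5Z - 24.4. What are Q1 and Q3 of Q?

a = 3.5 > 0: Q1(Q) = a·Q1(Z)+b = -2.35, Q3(Q) = a·Q3(Z)+b = 89.7.

Q1(Q) = -2.35, Q3(Q) = 89.7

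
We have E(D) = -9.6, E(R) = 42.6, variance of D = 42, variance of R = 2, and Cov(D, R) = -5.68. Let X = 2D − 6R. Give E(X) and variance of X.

E(X) = -274.8, variance of X = 376.32

E(X) = 2·E(D) + (-6)·E(R) = 2·(-9.6) + (-6)·42.6 = -274.8.
variance of X = a²·variance of D + b²·variance of R + 2ab·Cov(D, R) with a = 2, b = -6.
= 2²·42 + (-6)²·2 + 2·2·(-6)·(-5.68)
= 168 + 72 + 136.32 = 376.32.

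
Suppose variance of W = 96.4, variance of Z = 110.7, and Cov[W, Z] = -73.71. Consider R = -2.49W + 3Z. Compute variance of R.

variance of R = a²·variance of W + b²·variance of Z + 2ab·Cov[W, Z] with a = -2.49, b = 3.
= (-2.49)²·96.4 + 3²·110.7 + 2·(-2.49)·3·(-73.71)
= 597.68964 + 996.3 + 1101.2274 = 2695.21704.

variance of R = 2695.21704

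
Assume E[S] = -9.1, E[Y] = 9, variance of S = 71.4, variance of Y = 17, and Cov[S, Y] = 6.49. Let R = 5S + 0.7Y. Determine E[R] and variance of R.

E[R] = 5·E[S] + 0.7·E[Y] = 5·(-9.1) + 0.7·9 = -39.2.
variance of R = a²·variance of S + b²·variance of Y + 2ab·Cov[S, Y] with a = 5, b = 0.7.
= 5²·71.4 + 0.7²·17 + 2·5·0.7·6.49
= 1785 + 8.33 + 45.43 = 1838.76.

E[R] = -39.2, variance of R = 1838.76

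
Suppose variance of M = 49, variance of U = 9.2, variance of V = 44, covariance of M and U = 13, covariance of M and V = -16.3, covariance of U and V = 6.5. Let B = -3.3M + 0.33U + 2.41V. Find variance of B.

variance of B = a²·variance of M + b²·variance of U + c²·variance of V + 2ab·covariance of M and U + 2ac·covariance of M and V + 2bc·covariance of U and V, with a = -3.3, b = 0.33, c = 2.41.
= 533.61 + 1.00188 + 255.5564 + (-28.314) + 259.2678 + 10.3389
= 1031.46098.

variance of B = 1031.46098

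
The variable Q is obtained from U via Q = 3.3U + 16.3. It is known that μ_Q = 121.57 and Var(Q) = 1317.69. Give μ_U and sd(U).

From Q = 3.3U + 16.3: μ_Q = a·μ_U + b, so μ_U = (μ_Q − b)/a = (121.57 − 16.3)/3.3 = 31.9.
sd(Q) = √1317.69 = 36.3.
sd(Q) = |a|·sd(U), so sd(U) = 36.3/|3.3| = 11.

μ_U = 31.9, sd(U) = 11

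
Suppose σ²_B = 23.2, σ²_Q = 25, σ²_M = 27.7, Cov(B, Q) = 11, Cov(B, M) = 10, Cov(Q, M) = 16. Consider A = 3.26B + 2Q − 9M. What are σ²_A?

σ²_A = 1570.90032

σ²_A = a²·σ²_B + b²·σ²_Q + c²·σ²_M + 2ab·Cov(B, Q) + 2ac·Cov(B, M) + 2bc·Cov(Q, M), with a = 3.26, b = 2, c = -9.
= 246.56032 + 100 + 2243.7 + 143.44 + (-586.8) + (-576)
= 1570.90032.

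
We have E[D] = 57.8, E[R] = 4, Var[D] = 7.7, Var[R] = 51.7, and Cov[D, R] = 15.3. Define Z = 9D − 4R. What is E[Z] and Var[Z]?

E[Z] = 504.2, Var[Z] = 349.3

E[Z] = 9·E[D] + (-4)·E[R] = 9·57.8 + (-4)·4 = 504.2.
Var[Z] = a²·Var[D] + b²·Var[R] + 2ab·Cov[D, R] with a = 9, b = -4.
= 9²·7.7 + (-4)²·51.7 + 2·9·(-4)·15.3
= 623.7 + 827.2 + (-1101.6) = 349.3.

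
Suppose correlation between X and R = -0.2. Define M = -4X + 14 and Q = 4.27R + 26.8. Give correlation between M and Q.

Linear rescalings preserve |correlation|; the slopes -4 and 4.27 have opposite signs, so the correlation flips sign: correlation between M and Q = −correlation between X and R = 0.2.

correlation between M and Q = 0.2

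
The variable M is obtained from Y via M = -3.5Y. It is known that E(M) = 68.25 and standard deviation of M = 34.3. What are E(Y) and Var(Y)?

From M = -3.5Y: E(M) = a·E(Y) + b, so E(Y) = (E(M) − b)/a = (68.25 − 0)/(-3.5) = -19.5.
Var(M) = 34.3² = 1176.49.
Var(M) = a²·Var(Y), so Var(Y) = 1176.49/(-3.5)² = 96.04.

E(Y) = -19.5, Var(Y) = 96.04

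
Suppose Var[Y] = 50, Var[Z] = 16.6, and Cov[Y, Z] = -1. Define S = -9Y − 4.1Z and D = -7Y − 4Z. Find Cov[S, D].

Cov[S, D] = 3357.54

By bilinearity, Cov[S, D] = ac·Var[Y] + bd·Var[Z] + (ad+bc)·Cov[Y, Z], with a=-9, b=-4.1, c=-7, d=-4.
ac·Var[Y] = (-9)·(-7)·50 = 3150
bd·Var[Z] = (-4.1)·(-4)·16.6 = 272.24
(ad+bc)·Cov[Y, Z] = (64.7)·(-1) = -64.7
Cov[S, D] = 3150 + 272.24 + (-64.7) = 3357.54.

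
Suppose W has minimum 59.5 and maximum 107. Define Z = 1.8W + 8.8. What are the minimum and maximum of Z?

a = 1.8 > 0, so min(Z) = a·min(W)+b = 1.8·59.5 + 8.8 = 115.9 and max(Z) = 1.8·107 + 8.8 = 201.4.

min(Z) = 115.9, max(Z) = 201.4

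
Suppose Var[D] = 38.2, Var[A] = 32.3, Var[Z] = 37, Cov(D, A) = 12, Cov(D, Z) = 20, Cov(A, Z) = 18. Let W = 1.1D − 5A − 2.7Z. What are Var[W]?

Var[W] = a²·Var[D] + b²·Var[A] + c²·Var[Z] + 2ab·Cov(D, A) + 2ac·Cov(D, Z) + 2bc·Cov(A, Z), with a = 1.1, b = -5, c = -2.7.
= 46.222 + 807.5 + 269.73 + (-132) + (-118.8) + 486
= 1358.652.

Var[W] = 1358.652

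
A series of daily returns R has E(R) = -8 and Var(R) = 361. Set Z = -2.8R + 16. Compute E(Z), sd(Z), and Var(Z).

Z = -2.8R + 16 is linear with a = -2.8, b = 16.
E(Z) = a·E(R) + b = (-2.8)·(-8) + 16 = 38.4.
sd(R) = √361 = 19.
sd(Z) = |a|·sd(R) = |-2.8|·19 = 53.2.
Var(Z) = a²·Var(R) = (-2.8)²·361 = 2830.24 (the additive constant 16 does not affect variance).

E(Z) = 38.4, sd(Z) = 53.2, Var(Z) = 2830.24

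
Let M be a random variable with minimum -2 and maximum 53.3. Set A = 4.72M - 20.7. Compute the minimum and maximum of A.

a = 4.72 > 0, so min(A) = a·min(M)+b = 4.72·(-2) + (-20.7) = -30.14 and max(A) = 4.72·53.3 + (-20.7) = 230.876.

min(A) = -30.14, max(A) = 230.876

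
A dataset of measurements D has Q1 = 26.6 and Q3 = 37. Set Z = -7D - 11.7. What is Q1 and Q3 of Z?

Q1(Z) = -270.7, Q3(Z) = -197.9

a = -7 < 0 reverses order: Q1(Z) comes from Q3(D), Q3(Z) from Q1(D).
Q1(Z) = (-7)·37 + (-11.7) = -270.7; Q3(Z) = (-7)·26.6 + (-11.7) = -197.9.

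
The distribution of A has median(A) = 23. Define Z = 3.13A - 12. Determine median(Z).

A linear map preserves order up to sign, so median(Z) = a·median(A) + b = 3.13·23 + (-12) = 59.99.

median(Z) = 59.99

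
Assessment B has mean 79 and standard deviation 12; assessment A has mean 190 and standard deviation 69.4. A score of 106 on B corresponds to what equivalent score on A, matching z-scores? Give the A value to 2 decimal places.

z = (106 − 79)/12 = 2.25.
A = 190 + z·69.4 = 190 + (106 − 79)·69.4/12 = 346.15.

A = 346.15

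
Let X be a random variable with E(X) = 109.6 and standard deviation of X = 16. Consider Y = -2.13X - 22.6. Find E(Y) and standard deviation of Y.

Y = -2.13X - 22.6 is linear with a = -2.13, b = -22.6.
E(Y) = a·E(X) + b = (-2.13)·109.6 + (-22.6) = -256.048.
standard deviation of Y = |a|·standard deviation of X = |-2.13|·16 = 34.08.

E(Y) = -256.048, standard deviation of Y = 34.08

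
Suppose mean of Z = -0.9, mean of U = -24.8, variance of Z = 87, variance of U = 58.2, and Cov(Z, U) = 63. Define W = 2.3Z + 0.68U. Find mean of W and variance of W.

mean of W = 2.3·mean of Z + 0.68·mean of U = 2.3·(-0.9) + 0.68·(-24.8) = -18.934.
variance of W = a²·variance of Z + b²·variance of U + 2ab·Cov(Z, U) with a = 2.3, b = 0.68.
= 2.3²·87 + 0.68²·58.2 + 2·2.3·0.68·63
= 460.23 + 26.91168 + 197.064 = 684.20568.

mean of W = -18.934, variance of W = 684.20568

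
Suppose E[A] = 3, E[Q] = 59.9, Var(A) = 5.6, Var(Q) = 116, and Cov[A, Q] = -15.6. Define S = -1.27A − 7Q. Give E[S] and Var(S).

E[S] = (-1.27)·E[A] + (-7)·E[Q] = (-1.27)·3 + (-7)·59.9 = -423.11.
Var(S) = a²·Var(A) + b²·Var(Q) + 2ab·Cov[A, Q] with a = -1.27, b = -7.
= (-1.27)²·5.6 + (-7)²·116 + 2·(-1.27)·(-7)·(-15.6)
= 9.03224 + 5684 + (-277.368) = 5415.66424.

E[S] = -423.11, Var(S) = 5415.66424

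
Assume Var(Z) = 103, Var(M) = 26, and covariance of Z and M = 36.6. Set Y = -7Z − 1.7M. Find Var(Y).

Var(Y) = a²·Var(Z) + b²·Var(M) + 2ab·covariance of Z and M with a = -7, b = -1.7.
= (-7)²·103 + (-1.7)²·26 + 2·(-7)·(-1.7)·36.6
= 5047 + 75.14 + 871.08 = 5993.22.

Var(Y) = 5993.22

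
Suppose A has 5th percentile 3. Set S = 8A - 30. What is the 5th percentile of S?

5th percentile of S = -6

Since a = 8 > 0 the transformation is increasing, so the 5th percentile of S = a·(P_{5} of A) + b = 8·3 + (-30) = -6.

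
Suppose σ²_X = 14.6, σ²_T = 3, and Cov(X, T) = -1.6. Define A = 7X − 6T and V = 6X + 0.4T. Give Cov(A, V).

By bilinearity, Cov(A, V) = ac·σ²_X + bd·σ²_T + (ad+bc)·Cov(X, T), with a=7, b=-6, c=6, d=0.4.
ac·σ²_X = 7·6·14.6 = 613.2
bd·σ²_T = (-6)·0.4·3 = -7.2
(ad+bc)·Cov(X, T) = (-33.2)·(-1.6) = 53.12
Cov(A, V) = 613.2 + (-7.2) + 53.12 = 659.12.

Cov(A, V) = 659.12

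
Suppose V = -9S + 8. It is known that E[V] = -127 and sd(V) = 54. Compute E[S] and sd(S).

From V = -9S + 8: E[V] = a·E[S] + b, so E[S] = (E[V] − b)/a = (-127 − 8)/(-9) = 15.
sd(V) = |a|·sd(S), so sd(S) = 54/|-9| = 6.

E[S] = 15, sd(S) = 6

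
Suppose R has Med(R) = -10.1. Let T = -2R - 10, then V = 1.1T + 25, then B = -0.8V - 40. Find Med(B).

Med(B) = -68.976

Med(T) = (-2)·(-10.1) + (-10) = 10.2.
Med(V) = 1.1·10.2 + 25 = 36.22.
Med(B) = (-0.8)·36.22 + (-40) = -68.976.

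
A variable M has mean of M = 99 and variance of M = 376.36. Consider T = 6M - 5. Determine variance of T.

variance of T = 13548.96

T = 6M - 5 is linear with a = 6, b = -5.
variance of T = a²·variance of M = 6²·376.36 = 13548.96 (the additive constant -5 does not affect variance).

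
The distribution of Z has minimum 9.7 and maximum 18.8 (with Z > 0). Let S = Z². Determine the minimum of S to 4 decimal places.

min(S) = 94.09

Z² is increasing on this domain, so min(S) comes from min(Z) = 9.7: min(S) = square(9.7) = 94.09.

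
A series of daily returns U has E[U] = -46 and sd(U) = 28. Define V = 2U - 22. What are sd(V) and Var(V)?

sd(V) = 56, Var(V) = 3136

V = 2U - 22 is linear with a = 2, b = -22.
sd(V) = |a|·sd(U) = |2|·28 = 56.
Var(U) = 28² = 784.
Var(V) = a²·Var(U) = 2²·784 = 3136 (the additive constant -22 does not affect variance).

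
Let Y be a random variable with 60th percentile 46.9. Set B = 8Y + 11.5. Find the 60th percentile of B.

60th percentile of B = 386.7

Since a = 8 > 0 the transformation is increasing, so the 60th percentile of B = a·(P_{60} of Y) + b = 8·46.9 + 11.5 = 386.7.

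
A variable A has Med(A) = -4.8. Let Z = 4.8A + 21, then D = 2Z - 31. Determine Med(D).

Med(Z) = 4.8·(-4.8) + 21 = -2.04.
Med(D) = 2·(-2.04) + (-31) = -35.08.

Med(D) = -35.08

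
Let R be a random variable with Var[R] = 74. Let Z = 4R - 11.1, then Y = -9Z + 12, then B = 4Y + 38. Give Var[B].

Var[Z] = 4²·74 = 1184.
Var[Y] = (-9)²·1184 = 95904.
Var[B] = 4²·95904 = 1534464.

Var[B] = 1534464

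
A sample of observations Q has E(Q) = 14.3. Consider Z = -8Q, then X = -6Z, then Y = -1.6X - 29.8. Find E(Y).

E(Z) = (-8)·14.3 = -114.4.
E(X) = (-6)·(-114.4) = 686.4.
E(Y) = (-1.6)·686.4 + (-29.8) = -1128.04.

E(Y) = -1128.04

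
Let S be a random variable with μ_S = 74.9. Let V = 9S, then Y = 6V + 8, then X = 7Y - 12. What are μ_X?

μ_V = 9·74.9 = 674.1.
μ_Y = 6·674.1 + 8 = 4052.6.
μ_X = 7·4052.6 + (-12) = 28356.2.

μ_X = 28356.2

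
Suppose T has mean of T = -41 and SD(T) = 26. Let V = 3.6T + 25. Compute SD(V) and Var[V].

V = 3.6T + 25 is linear with a = 3.6, b = 25.
SD(V) = |a|·SD(T) = |3.6|·26 = 93.6.
Var[T] = 26² = 676.
Var[V] = a²·Var[T] = 3.6²·676 = 8760.96 (the additive constant 25 does not affect variance).

SD(V) = 93.6, Var[V] = 8760.96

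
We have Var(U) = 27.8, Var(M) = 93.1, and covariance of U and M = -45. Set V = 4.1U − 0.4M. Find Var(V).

Var(V) = a²·Var(U) + b²·Var(M) + 2ab·covariance of U and M with a = 4.1, b = -0.4.
= 4.1²·27.8 + (-0.4)²·93.1 + 2·4.1·(-0.4)·(-45)
= 467.318 + 14.896 + 147.6 = 629.814.

Var(V) = 629.814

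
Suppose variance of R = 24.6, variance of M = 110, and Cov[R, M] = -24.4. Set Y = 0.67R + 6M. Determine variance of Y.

variance of Y = a²·variance of R + b²·variance of M + 2ab·Cov[R, M] with a = 0.67, b = 6.
= 0.67²·24.6 + 6²·110 + 2·0.67·6·(-24.4)
= 11.04294 + 3960 + (-196.176) = 3774.86694.

variance of Y = 3774.86694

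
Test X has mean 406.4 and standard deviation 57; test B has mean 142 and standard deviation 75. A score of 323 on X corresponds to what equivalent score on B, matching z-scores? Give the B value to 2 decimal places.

B = 32.26

z = (323 − 406.4)/57 ≈ -1.4632.
B = 142 + z·75 = 142 + (323 − 406.4)·75/57 ≈ 32.26.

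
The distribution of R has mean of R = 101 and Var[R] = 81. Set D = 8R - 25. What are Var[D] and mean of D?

D = 8R - 25 is linear with a = 8, b = -25.
Var[D] = a²·Var[R] = 8²·81 = 5184 (the additive constant -25 does not affect variance).
mean of D = a·mean of R + b = 8·101 + (-25) = 783.

Var[D] = 5184, mean of D = 783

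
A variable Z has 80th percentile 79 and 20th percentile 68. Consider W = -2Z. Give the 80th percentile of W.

Since a = -2 < 0 the transformation is decreasing, reversing order: the 80th percentile of W corresponds to the 20th percentile of Z.
So P_{80}(W) = a·P_{20}(Z) + b = (-2)·68 = -136.

80th percentile of W = -136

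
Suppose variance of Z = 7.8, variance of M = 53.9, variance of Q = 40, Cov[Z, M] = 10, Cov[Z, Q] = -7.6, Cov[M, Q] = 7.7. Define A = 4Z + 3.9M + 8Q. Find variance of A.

variance of A = a²·variance of Z + b²·variance of M + c²·variance of Q + 2ab·Cov[Z, M] + 2ac·Cov[Z, Q] + 2bc·Cov[M, Q], with a = 4, b = 3.9, c = 8.
= 124.8 + 819.819 + 2560 + 312 + (-486.4) + 480.48
= 3810.699.

variance of A = 3810.699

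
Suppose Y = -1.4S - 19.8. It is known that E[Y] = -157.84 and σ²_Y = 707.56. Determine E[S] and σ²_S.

E[S] = 98.6, σ²_S = 361

From Y = -1.4S - 19.8: E[Y] = a·E[S] + b, so E[S] = (E[Y] − b)/a = (-157.84 − (-19.8))/(-1.4) = 98.6.
σ²_Y = a²·σ²_S, so σ²_S = 707.56/(-1.4)² = 361.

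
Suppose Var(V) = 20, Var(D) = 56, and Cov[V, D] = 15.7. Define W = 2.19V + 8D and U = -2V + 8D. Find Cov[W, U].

By bilinearity, Cov[W, U] = ac·Var(V) + bd·Var(D) + (ad+bc)·Cov[V, D], with a=2.19, b=8, c=-2, d=8.
ac·Var(V) = 2.19·(-2)·20 = -87.6
bd·Var(D) = 8·8·56 = 3584
(ad+bc)·Cov[V, D] = (1.52)·15.7 = 23.864
Cov[W, U] = -87.6 + 3584 + 23.864 = 3520.264.

Cov[W, U] = 3520.264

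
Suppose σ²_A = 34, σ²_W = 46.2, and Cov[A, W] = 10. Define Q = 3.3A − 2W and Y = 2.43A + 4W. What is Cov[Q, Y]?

By bilinearity, Cov[Q, Y] = ac·σ²_A + bd·σ²_W + (ad+bc)·Cov[A, W], with a=3.3, b=-2, c=2.43, d=4.
ac·σ²_A = 3.3·2.43·34 = 272.646
bd·σ²_W = (-2)·4·46.2 = -369.6
(ad+bc)·Cov[A, W] = (8.34)·10 = 83.4
Cov[Q, Y] = 272.646 + (-369.6) + 83.4 = -13.554.

Cov[Q, Y] = -13.554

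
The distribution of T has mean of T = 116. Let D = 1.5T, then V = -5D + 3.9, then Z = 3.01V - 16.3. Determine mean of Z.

mean of D = 1.5·116 = 174.
mean of V = (-5)·174 + 3.9 = -866.1.
mean of Z = 3.01·(-866.1) + (-16.3) = -2623.261.

mean of Z = -2623.261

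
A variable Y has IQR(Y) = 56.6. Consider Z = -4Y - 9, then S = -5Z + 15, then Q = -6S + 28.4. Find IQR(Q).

IQR(Z) = |-4|·56.6 = 226.4.
IQR(S) = |-5|·226.4 = 1132.
IQR(Q) = |-6|·1132 = 6792.

IQR(Q) = 6792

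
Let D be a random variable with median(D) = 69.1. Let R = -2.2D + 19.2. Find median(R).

A linear map preserves order up to sign, so median(R) = a·median(D) + b = (-2.2)·69.1 + 19.2 = -132.82.

median(R) = -132.82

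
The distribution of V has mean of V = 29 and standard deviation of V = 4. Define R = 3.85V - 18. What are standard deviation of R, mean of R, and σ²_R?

standard deviation of R = 15.4, mean of R = 93.65, σ²_R = 237.16

R = 3.85V - 18 is linear with a = 3.85, b = -18.
standard deviation of R = |a|·standard deviation of V = |3.85|·4 = 15.4.
mean of R = a·mean of V + b = 3.85·29 + (-18) = 93.65.
σ²_V = 4² = 16.
σ²_R = a²·σ²_V = 3.85²·16 = 237.16 (the additive constant -18 does not affect variance).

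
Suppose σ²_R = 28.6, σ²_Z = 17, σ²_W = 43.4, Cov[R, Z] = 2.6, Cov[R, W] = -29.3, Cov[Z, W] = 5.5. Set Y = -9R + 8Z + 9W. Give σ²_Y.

σ²_Y = a²·σ²_R + b²·σ²_Z + c²·σ²_W + 2ab·Cov[R, Z] + 2ac·Cov[R, W] + 2bc·Cov[Z, W], with a = -9, b = 8, c = 9.
= 2316.6 + 1088 + 3515.4 + (-374.4) + 4746.6 + 792
= 12084.2.

σ²_Y = 12084.2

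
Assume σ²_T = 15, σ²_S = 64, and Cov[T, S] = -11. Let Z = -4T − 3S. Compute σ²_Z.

σ²_Z = a²·σ²_T + b²·σ²_S + 2ab·Cov[T, S] with a = -4, b = -3.
= (-4)²·15 + (-3)²·64 + 2·(-4)·(-3)·(-11)
= 240 + 576 + (-264) = 552.

σ²_Z = 552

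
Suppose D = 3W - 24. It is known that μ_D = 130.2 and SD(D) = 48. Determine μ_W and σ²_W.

From D = 3W - 24: μ_D = a·μ_W + b, so μ_W = (μ_D − b)/a = (130.2 − (-24))/3 = 51.4.
σ²_D = 48² = 2304.
σ²_D = a²·σ²_W, so σ²_W = 2304/3² = 256.

μ_W = 51.4, σ²_W = 256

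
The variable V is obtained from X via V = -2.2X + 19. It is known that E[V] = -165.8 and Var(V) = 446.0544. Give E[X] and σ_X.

E[X] = 84, σ_X = 9.6

From V = -2.2X + 19: E[V] = a·E[X] + b, so E[X] = (E[V] − b)/a = (-165.8 − 19)/(-2.2) = 84.
σ_V = √446.0544 = 21.12.
σ_V = |a|·σ_X, so σ_X = 21.12/|-2.2| = 9.6.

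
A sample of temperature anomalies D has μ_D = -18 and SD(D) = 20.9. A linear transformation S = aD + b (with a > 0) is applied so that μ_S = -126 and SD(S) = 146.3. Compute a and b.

SD(S) = a·SD(D) (a > 0), so a = 146.3/20.9 = 7.
μ_S = a·μ_D + b, so b = -126 − 7·(-18) = 0.

a = 7, b = 0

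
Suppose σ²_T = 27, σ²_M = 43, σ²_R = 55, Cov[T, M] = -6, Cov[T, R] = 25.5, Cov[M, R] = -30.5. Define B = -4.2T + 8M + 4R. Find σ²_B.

σ²_B = a²·σ²_T + b²·σ²_M + c²·σ²_R + 2ab·Cov[T, M] + 2ac·Cov[T, R] + 2bc·Cov[M, R], with a = -4.2, b = 8, c = 4.
= 476.28 + 2752 + 880 + 403.2 + (-856.8) + (-1952)
= 1702.68.

σ²_B = 1702.68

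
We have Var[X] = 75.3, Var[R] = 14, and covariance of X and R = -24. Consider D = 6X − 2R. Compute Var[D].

Var[D] = a²·Var[X] + b²·Var[R] + 2ab·covariance of X and R with a = 6, b = -2.
= 6²·75.3 + (-2)²·14 + 2·6·(-2)·(-24)
= 2710.8 + 56 + 576 = 3342.8.

Var[D] = 3342.8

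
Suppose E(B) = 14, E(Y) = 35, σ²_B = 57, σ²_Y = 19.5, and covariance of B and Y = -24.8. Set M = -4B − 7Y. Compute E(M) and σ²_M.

E(M) = (-4)·E(B) + (-7)·E(Y) = (-4)·14 + (-7)·35 = -301.
σ²_M = a²·σ²_B + b²·σ²_Y + 2ab·covariance of B and Y with a = -4, b = -7.
= (-4)²·57 + (-7)²·19.5 + 2·(-4)·(-7)·(-24.8)
= 912 + 955.5 + (-1388.8) = 478.7.

E(M) = -301, σ²_M = 478.7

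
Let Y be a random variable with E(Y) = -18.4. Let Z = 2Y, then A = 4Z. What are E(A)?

E(Z) = 2·(-18.4) = -36.8.
E(A) = 4·(-36.8) = -147.2.

E(A) = -147.2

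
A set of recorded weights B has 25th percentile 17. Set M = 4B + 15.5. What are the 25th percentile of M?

25th percentile of M = 83.5

Since a = 4 > 0 the transformation is increasing, so the 25th percentile of M = a·(P_{25} of B) + b = 4·17 + 15.5 = 83.5.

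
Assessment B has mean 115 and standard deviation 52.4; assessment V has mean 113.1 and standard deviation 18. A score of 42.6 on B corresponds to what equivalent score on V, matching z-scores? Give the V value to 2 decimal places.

z = (42.6 − 115)/52.4 ≈ -1.3817.
V = 113.1 + z·18 = 113.1 + (42.6 − 115)·18/52.4 ≈ 88.23.

V = 88.23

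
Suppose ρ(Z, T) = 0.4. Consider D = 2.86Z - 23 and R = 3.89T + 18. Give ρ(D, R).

ρ(D, R) = 0.4

Linear rescalings preserve correlation up to sign; here the slopes 2.86 and 3.89 have the same sign, so ρ(D, R) = ρ(Z, T) = 0.4.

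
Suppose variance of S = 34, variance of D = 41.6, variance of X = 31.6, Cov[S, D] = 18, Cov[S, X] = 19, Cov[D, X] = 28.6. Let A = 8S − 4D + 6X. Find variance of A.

variance of A = 3278.4

variance of A = a²·variance of S + b²·variance of D + c²·variance of X + 2ab·Cov[S, D] + 2ac·Cov[S, X] + 2bc·Cov[D, X], with a = 8, b = -4, c = 6.
= 2176 + 665.6 + 1137.6 + (-1152) + 1824 + (-1372.8)
= 3278.4.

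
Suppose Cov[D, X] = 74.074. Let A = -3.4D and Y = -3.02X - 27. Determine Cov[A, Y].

Cov[A, Y] = 760.591832

Cov[A, Y] = a·c·Cov[D, X] = (-3.4)·(-3.02)·74.074 = 760.591832. Additive constants drop out.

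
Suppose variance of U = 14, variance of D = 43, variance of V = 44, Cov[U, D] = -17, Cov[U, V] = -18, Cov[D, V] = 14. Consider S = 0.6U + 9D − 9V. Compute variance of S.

variance of S = 4794.84

variance of S = a²·variance of U + b²·variance of D + c²·variance of V + 2ab·Cov[U, D] + 2ac·Cov[U, V] + 2bc·Cov[D, V], with a = 0.6, b = 9, c = -9.
= 5.04 + 3483 + 3564 + (-183.6) + 194.4 + (-2268)
= 4794.84.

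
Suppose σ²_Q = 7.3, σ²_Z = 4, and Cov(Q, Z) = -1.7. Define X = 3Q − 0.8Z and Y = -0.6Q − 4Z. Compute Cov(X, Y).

Cov(X, Y) = 19.244

By bilinearity, Cov(X, Y) = ac·σ²_Q + bd·σ²_Z + (ad+bc)·Cov(Q, Z), with a=3, b=-0.8, c=-0.6, d=-4.
ac·σ²_Q = 3·(-0.6)·7.3 = -13.14
bd·σ²_Z = (-0.8)·(-4)·4 = 12.8
(ad+bc)·Cov(Q, Z) = (-11.52)·(-1.7) = 19.584
Cov(X, Y) = -13.14 + 12.8 + 19.584 = 19.244.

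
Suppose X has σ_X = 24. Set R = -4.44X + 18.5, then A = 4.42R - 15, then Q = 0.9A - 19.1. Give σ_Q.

σ_R = |-4.44|·24 = 106.56.
σ_A = |4.42|·106.56 = 470.9952.
σ_Q = |0.9|·470.9952 = 423.89568.

σ_Q = 423.89568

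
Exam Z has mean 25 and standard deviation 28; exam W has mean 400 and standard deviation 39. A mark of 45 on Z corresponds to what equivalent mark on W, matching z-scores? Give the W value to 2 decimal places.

z = (45 − 25)/28 ≈ 0.7143.
W = 400 + z·39 = 400 + (45 − 25)·39/28 ≈ 427.86.

W = 427.86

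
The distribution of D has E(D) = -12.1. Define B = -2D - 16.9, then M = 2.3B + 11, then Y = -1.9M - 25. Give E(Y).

E(Y) = -77.801

E(B) = (-2)·(-12.1) + (-16.9) = 7.3.
E(M) = 2.3·7.3 + 11 = 27.79.
E(Y) = (-1.9)·27.79 + (-25) = -77.801.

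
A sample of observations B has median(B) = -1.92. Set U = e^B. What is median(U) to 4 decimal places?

median(U) = 0.1466

e^B is monotone on this domain, so median(U) = exp(-1.92) ≈ 0.1466.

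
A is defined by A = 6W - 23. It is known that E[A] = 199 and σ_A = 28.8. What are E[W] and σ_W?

E[W] = 37, σ_W = 4.8

From A = 6W - 23: E[A] = a·E[W] + b, so E[W] = (E[A] − b)/a = (199 − (-23))/6 = 37.
σ_A = |a|·σ_W, so σ_W = 28.8/|6| = 4.8.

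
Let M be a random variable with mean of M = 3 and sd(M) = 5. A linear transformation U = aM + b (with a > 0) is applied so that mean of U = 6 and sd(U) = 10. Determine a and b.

a = 2, b = 0

sd(U) = a·sd(M) (a > 0), so a = 10/5 = 2.
mean of U = a·mean of M + b, so b = 6 − 2·3 = 0.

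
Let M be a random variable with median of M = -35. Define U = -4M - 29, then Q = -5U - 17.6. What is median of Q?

median of Q = -572.6

median of U = (-4)·(-35) + (-29) = 111.
median of Q = (-5)·111 + (-17.6) = -572.6.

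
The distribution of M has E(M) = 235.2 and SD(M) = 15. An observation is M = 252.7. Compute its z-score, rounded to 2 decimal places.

z = (M − E(M)) / SD(M) = (252.7 − 235.2) / 15 ≈ 1.17.

z = 1.17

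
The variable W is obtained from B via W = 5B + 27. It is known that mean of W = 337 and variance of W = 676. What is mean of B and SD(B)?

mean of B = 62, SD(B) = 5.2

From W = 5B + 27: mean of W = a·mean of B + b, so mean of B = (mean of W − b)/a = (337 − 27)/5 = 62.
SD(W) = √676 = 26.
SD(W) = |a|·SD(B), so SD(B) = 26/|5| = 5.2.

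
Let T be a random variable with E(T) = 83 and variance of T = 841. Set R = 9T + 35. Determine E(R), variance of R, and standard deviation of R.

E(R) = 782, variance of R = 68121, standard deviation of R = 261

R = 9T + 35 is linear with a = 9, b = 35.
E(R) = a·E(T) + b = 9·83 + 35 = 782.
variance of R = a²·variance of T = 9²·841 = 68121 (the additive constant 35 does not affect variance).
standard deviation of T = √841 = 29.
standard deviation of R = |a|·standard deviation of T = |9|·29 = 261.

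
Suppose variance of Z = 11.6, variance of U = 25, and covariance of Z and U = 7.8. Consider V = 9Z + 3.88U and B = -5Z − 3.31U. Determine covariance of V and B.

By bilinearity, covariance of V and B = ac·variance of Z + bd·variance of U + (ad+bc)·covariance of Z and U, with a=9, b=3.88, c=-5, d=-3.31.
ac·variance of Z = 9·(-5)·11.6 = -522
bd·variance of U = 3.88·(-3.31)·25 = -321.07
(ad+bc)·covariance of Z and U = (-49.19)·7.8 = -383.682
covariance of V and B = -522 + (-321.07) + (-383.682) = -1226.752.

covariance of V and B = -1226.752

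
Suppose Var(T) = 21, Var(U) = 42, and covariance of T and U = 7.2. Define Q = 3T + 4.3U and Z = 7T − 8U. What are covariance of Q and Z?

covariance of Q and Z = -959.88

By bilinearity, covariance of Q and Z = ac·Var(T) + bd·Var(U) + (ad+bc)·covariance of T and U, with a=3, b=4.3, c=7, d=-8.
ac·Var(T) = 3·7·21 = 441
bd·Var(U) = 4.3·(-8)·42 = -1444.8
(ad+bc)·covariance of T and U = (6.1)·7.2 = 43.92
covariance of Q and Z = 441 + (-1444.8) + 43.92 = -959.88.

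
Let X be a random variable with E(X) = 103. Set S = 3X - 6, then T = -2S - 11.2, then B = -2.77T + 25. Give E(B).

E(S) = 3·103 + (-6) = 303.
E(T) = (-2)·303 + (-11.2) = -617.2.
E(B) = (-2.77)·(-617.2) + 25 = 1734.644.

E(B) = 1734.644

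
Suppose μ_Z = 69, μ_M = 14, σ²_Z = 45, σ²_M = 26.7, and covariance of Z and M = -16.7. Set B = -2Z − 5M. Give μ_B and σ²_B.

μ_B = (-2)·μ_Z + (-5)·μ_M = (-2)·69 + (-5)·14 = -208.
σ²_B = a²·σ²_Z + b²·σ²_M + 2ab·covariance of Z and M with a = -2, b = -5.
= (-2)²·45 + (-5)²·26.7 + 2·(-2)·(-5)·(-16.7)
= 180 + 667.5 + (-334) = 513.5.

μ_B = -208, σ²_B = 513.5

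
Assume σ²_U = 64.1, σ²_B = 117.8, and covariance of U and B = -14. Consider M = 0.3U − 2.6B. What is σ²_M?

σ²_M = a²·σ²_U + b²·σ²_B + 2ab·covariance of U and B with a = 0.3, b = -2.6.
= 0.3²·64.1 + (-2.6)²·117.8 + 2·0.3·(-2.6)·(-14)
= 5.769 + 796.328 + 21.84 = 823.937.

σ²_M = 823.937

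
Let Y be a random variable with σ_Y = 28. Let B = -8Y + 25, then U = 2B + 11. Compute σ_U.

σ_U = 448

σ_B = |-8|·28 = 224.
σ_U = |2|·224 = 448.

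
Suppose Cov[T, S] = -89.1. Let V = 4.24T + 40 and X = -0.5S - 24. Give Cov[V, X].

Cov[V, X] = a·c·Cov[T, S] = 4.24·(-0.5)·(-89.1) = 188.892. Additive constants drop out.

Cov[V, X] = 188.892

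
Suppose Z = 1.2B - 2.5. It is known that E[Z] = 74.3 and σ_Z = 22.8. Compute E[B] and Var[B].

From Z = 1.2B - 2.5: E[Z] = a·E[B] + b, so E[B] = (E[Z] − b)/a = (74.3 − (-2.5))/1.2 = 64.
Var[Z] = 22.8² = 519.84.
Var[Z] = a²·Var[B], so Var[B] = 519.84/1.2² = 361.

E[B] = 64, Var[B] = 361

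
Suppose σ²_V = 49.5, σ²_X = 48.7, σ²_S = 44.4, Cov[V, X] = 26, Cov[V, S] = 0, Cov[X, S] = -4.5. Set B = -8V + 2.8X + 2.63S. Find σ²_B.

σ²_B = 2625.84236

σ²_B = a²·σ²_V + b²·σ²_X + c²·σ²_S + 2ab·Cov[V, X] + 2ac·Cov[V, S] + 2bc·Cov[X, S], with a = -8, b = 2.8, c = 2.63.
= 3168 + 381.808 + 307.11036 + (-1164.8) + 0 + (-66.276)
= 2625.84236.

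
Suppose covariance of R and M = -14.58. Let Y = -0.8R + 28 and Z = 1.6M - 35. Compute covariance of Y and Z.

covariance of Y and Z = 18.6624

covariance of Y and Z = a·c·covariance of R and M = (-0.8)·1.6·(-14.58) = 18.6624. Additive constants drop out.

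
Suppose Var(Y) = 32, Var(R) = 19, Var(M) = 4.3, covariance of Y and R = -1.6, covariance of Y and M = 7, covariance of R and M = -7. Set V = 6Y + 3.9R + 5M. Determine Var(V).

Var(V) = a²·Var(Y) + b²·Var(R) + c²·Var(M) + 2ab·covariance of Y and R + 2ac·covariance of Y and M + 2bc·covariance of R and M, with a = 6, b = 3.9, c = 5.
= 1152 + 288.99 + 107.5 + (-74.88) + 420 + (-273)
= 1620.61.

Var(V) = 1620.61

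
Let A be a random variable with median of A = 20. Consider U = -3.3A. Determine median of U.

A linear map preserves order up to sign, so median of U = a·median of A + b = (-3.3)·20 = -66.

median of U = -66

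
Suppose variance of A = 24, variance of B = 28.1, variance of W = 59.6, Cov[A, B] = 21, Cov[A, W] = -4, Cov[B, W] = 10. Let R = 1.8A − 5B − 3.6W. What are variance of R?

variance of R = 1586.516

variance of R = a²·variance of A + b²·variance of B + c²·variance of W + 2ab·Cov[A, B] + 2ac·Cov[A, W] + 2bc·Cov[B, W], with a = 1.8, b = -5, c = -3.6.
= 77.76 + 702.5 + 772.416 + (-378) + 51.84 + 360
= 1586.516.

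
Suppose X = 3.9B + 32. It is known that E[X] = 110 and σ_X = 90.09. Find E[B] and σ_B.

From X = 3.9B + 32: E[X] = a·E[B] + b, so E[B] = (E[X] − b)/a = (110 − 32)/3.9 = 20.
σ_X = |a|·σ_B, so σ_B = 90.09/|3.9| = 23.1.

E[B] = 20, σ_B = 23.1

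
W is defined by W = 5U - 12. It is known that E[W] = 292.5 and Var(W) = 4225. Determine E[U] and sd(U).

From W = 5U - 12: E[W] = a·E[U] + b, so E[U] = (E[W] − b)/a = (292.5 − (-12))/5 = 60.9.
sd(W) = √4225 = 65.
sd(W) = |a|·sd(U), so sd(U) = 65/|5| = 13.

E[U] = 60.9, sd(U) = 13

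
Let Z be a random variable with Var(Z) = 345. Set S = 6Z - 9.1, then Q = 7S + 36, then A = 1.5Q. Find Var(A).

Var(A) = 1369305

Var(S) = 6²·345 = 12420.
Var(Q) = 7²·12420 = 608580.
Var(A) = 1.5²·608580 = 1369305.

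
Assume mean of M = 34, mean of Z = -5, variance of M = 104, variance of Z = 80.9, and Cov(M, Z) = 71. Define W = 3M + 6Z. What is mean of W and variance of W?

mean of W = 3·mean of M + 6·mean of Z = 3·34 + 6·(-5) = 72.
variance of W = a²·variance of M + b²·variance of Z + 2ab·Cov(M, Z) with a = 3, b = 6.
= 3²·104 + 6²·80.9 + 2·3·6·71
= 936 + 2912.4 + 2556 = 6404.4.

mean of W = 72, variance of W = 6404.4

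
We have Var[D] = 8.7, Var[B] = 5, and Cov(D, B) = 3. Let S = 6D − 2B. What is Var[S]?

Var[S] = 261.2

Var[S] = a²·Var[D] + b²·Var[B] + 2ab·Cov(D, B) with a = 6, b = -2.
= 6²·8.7 + (-2)²·5 + 2·6·(-2)·3
= 313.2 + 20 + (-72) = 261.2.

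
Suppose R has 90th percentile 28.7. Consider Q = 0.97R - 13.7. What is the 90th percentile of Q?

90th percentile of Q = 14.139

Since a = 0.97 > 0 the transformation is increasing, so the 90th percentile of Q = a·(P_{90} of R) + b = 0.97·28.7 + (-13.7) = 14.139.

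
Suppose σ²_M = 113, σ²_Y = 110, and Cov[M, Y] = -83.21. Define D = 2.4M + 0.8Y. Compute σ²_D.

σ²_D = a²·σ²_M + b²·σ²_Y + 2ab·Cov[M, Y] with a = 2.4, b = 0.8.
= 2.4²·113 + 0.8²·110 + 2·2.4·0.8·(-83.21)
= 650.88 + 70.4 + (-319.5264) = 401.7536.

σ²_D = 401.7536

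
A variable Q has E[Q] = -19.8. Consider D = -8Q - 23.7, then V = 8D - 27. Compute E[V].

E[V] = 1050.6

E[D] = (-8)·(-19.8) + (-23.7) = 134.7.
E[V] = 8·134.7 + (-27) = 1050.6.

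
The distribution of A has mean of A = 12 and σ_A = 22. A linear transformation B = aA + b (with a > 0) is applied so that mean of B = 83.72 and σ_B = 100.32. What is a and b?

σ_B = a·σ_A (a > 0), so a = 100.32/22 = 4.56.
mean of B = a·mean of A + b, so b = 83.72 − 4.56·12 = 29.

a = 4.56, b = 29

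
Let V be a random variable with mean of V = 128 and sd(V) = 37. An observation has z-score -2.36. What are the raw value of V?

V = mean of V + z·sd(V) = 128 + (-2.36)·37 = 40.68.

V = 40.68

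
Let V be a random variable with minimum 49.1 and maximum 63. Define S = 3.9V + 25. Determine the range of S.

Range of V = 63 − 49.1 = 13.9.
Range(S) = |a|·Range(V) = |3.9|·13.9 = 54.21.

Range(S) = 54.21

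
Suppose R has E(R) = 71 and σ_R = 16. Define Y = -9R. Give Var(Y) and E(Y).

Y = -9R is linear with a = -9, b = 0.
Var(R) = 16² = 256.
Var(Y) = a²·Var(R) = (-9)²·256 = 20736.
E(Y) = a·E(R) + b = (-9)·71 = -639.

Var(Y) = 20736, E(Y) = -639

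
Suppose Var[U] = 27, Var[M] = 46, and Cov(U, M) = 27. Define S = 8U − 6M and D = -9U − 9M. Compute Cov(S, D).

By bilinearity, Cov(S, D) = ac·Var[U] + bd·Var[M] + (ad+bc)·Cov(U, M), with a=8, b=-6, c=-9, d=-9.
ac·Var[U] = 8·(-9)·27 = -1944
bd·Var[M] = (-6)·(-9)·46 = 2484
(ad+bc)·Cov(U, M) = (-18)·27 = -486
Cov(S, D) = -1944 + 2484 + (-486) = 54.

Cov(S, D) = 54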